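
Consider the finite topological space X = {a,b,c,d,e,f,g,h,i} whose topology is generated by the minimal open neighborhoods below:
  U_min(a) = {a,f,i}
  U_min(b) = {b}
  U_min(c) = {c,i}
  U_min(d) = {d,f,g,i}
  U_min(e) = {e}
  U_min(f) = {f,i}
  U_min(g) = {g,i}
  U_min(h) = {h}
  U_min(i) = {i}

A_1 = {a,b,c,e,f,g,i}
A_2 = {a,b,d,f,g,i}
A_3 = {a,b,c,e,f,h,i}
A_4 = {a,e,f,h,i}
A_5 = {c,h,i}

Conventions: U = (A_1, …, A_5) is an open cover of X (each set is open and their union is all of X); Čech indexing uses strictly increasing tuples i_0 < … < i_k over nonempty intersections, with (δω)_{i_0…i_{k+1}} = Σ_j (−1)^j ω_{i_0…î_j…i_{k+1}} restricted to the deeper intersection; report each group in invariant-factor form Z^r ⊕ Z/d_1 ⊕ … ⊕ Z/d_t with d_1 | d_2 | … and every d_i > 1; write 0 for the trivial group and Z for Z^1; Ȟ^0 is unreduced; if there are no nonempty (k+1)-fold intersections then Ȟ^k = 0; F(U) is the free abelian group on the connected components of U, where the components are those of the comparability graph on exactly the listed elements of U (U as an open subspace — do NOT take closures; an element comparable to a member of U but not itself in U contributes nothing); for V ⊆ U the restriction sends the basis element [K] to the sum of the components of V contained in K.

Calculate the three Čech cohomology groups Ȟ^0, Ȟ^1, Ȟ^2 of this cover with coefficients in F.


Ȟ^0 = Z^4,  Ȟ^1 = 0,  Ȟ^2 = 0

nerve of the cover:
  A12={a,b,f,g,i} A13={a,b,c,e,f,i} A14={a,e,f,i} A15={c,i} A23={a,b,f,i} A24={a,f,i} A25={i} A34={a,e,f,h,i} A35={c,h,i} A45={h,i}
  A123={a,b,f,i} A124={a,f,i} A125={i} A134={a,e,f,i} A135={c,i} A145={i} A234={a,f,i} A235={i} A245={i} A345={h,i}
  A1234={a,f,i} A1235={i} A1245={i} A1345={i} A2345={i}
  A12345={i}
components per intersection:
  A1: {a,c,f,g,i} {b} {e}
  A2: {a,d,f,g,i} {b}
  A3: {a,c,f,i} {b} {e} {h}
  A4: {a,f,i} {e} {h}
  A5: {c,i} {h}
  A12: {a,f,g,i} {b}
  A13: {a,c,f,i} {b} {e}
  A14: {a,f,i} {e}
  A15: {c,i}
  A23: {a,f,i} {b}
  A24: {a,f,i}
  A25: {i}
  A34: {a,f,i} {e} {h}
  A35: {c,i} {h}
  A45: {h} {i}
  A123: {a,f,i} {b}
  A124: {a,f,i}
  A125: {i}
  A134: {a,f,i} {e}
  A135: {c,i}
  A145: {i}
  A234: {a,f,i}
  A235: {i}
  A245: {i}
  A345: {h} {i}
  A1234: {a,f,i}
  A1235: {i}
  A1245: {i}
  A1345: {i}
  A2345: {i}
  A12345: {i}
C dims 14,19,13,5; δ0: rk 10, SNF 1^10; δ1: rk 9, SNF 1^9; δ2: rk 4, SNF 1^4
Ȟ^0 = (14 − 10) − 0 = 4, so Ȟ^0 ≅ Z^4
Ȟ^1 = (19 − 9) − 10 = 0, so Ȟ^1 ≅ 0
Ȟ^2 = (13 − 4) − 9 = 0, so Ȟ^2 ≅ 0


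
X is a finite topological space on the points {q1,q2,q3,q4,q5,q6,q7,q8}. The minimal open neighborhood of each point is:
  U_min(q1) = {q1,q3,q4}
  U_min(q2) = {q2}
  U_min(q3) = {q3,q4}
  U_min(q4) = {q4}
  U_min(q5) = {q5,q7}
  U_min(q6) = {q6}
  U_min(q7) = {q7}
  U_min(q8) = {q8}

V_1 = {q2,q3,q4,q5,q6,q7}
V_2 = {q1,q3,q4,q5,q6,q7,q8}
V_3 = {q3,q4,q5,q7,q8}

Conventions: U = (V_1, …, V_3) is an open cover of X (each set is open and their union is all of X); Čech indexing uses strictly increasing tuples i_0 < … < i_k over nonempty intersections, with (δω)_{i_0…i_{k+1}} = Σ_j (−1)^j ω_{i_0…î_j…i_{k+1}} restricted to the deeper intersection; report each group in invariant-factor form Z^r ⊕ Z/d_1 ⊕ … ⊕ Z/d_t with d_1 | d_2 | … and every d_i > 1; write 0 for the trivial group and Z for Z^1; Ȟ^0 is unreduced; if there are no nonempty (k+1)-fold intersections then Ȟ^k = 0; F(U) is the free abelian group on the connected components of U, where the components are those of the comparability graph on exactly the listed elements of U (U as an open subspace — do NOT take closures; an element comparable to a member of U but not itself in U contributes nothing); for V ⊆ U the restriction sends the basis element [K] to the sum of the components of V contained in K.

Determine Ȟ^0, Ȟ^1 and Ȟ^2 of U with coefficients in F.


Ȟ^0 ≅ Z^5, Ȟ^1 ≅ 0 and Ȟ^2 ≅ 0

nonempty intersections:
  V12={q3,q4,q5,q6,q7} V13={q3,q4,q5,q7} V23={q3,q4,q5,q7,q8}
  V123={q3,q4,q5,q7}
components per intersection:
  V1: {q2} {q3,q4} {q5,q7} {q6}
  V2: {q1,q3,q4} {q5,q7} {q6} {q8}
  V3: {q3,q4} {q5,q7} {q8}
  V12: {q3,q4} {q5,q7} {q6}
  V13: {q3,q4} {q5,q7}
  V23: {q3,q4} {q5,q7} {q8}
  V123: {q3,q4} {q5,q7}
C dims 11,8,2; δ0: rk 6, SNF 1^6; δ1: rk 2, SNF 1^2
Ȟ^0: (11−6)−0=5 ⇒ Z^5
Ȟ^1: (8−2)−6=0 ⇒ 0
Ȟ^2: (2−0)−2=0 ⇒ 0


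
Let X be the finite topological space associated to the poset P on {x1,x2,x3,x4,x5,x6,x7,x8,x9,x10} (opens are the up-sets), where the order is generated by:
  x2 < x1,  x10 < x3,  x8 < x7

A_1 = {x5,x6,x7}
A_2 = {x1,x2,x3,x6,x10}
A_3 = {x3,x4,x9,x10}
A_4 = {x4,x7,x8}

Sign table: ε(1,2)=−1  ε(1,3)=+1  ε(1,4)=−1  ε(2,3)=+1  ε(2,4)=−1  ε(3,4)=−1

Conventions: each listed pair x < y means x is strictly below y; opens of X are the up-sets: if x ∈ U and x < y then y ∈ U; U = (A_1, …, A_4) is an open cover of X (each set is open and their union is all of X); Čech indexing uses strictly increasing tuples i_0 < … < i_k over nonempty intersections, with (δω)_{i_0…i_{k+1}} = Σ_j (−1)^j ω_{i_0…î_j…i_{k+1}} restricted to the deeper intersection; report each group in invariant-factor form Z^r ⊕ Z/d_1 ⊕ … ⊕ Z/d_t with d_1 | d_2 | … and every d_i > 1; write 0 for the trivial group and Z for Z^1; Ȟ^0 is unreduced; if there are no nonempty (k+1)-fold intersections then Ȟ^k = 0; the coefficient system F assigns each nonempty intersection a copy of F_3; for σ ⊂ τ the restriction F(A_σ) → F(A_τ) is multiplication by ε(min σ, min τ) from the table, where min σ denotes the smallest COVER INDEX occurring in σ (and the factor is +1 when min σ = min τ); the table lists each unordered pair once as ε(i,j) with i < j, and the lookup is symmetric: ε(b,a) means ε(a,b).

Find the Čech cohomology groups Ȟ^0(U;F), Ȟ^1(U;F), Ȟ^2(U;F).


Ȟ^0(U;F) ≅ 0, Ȟ^1(U;F) ≅ 0 and Ȟ^2(U;F) ≅ 0

nerve of the cover:
  A12={x6} A14={x7} A23={x3,x10} A34={x4}
C dims 4,4; δ0: rk_F3 4
Ȟ^0 = (4 − 4) − 0 = 0, so Ȟ^0 ≅ 0
Ȟ^1 = (4 − 0) − 4 = 0, so Ȟ^1 ≅ 0
Ȟ^2 = (0 − 0) − 0 = 0, so Ȟ^2 ≅ 0


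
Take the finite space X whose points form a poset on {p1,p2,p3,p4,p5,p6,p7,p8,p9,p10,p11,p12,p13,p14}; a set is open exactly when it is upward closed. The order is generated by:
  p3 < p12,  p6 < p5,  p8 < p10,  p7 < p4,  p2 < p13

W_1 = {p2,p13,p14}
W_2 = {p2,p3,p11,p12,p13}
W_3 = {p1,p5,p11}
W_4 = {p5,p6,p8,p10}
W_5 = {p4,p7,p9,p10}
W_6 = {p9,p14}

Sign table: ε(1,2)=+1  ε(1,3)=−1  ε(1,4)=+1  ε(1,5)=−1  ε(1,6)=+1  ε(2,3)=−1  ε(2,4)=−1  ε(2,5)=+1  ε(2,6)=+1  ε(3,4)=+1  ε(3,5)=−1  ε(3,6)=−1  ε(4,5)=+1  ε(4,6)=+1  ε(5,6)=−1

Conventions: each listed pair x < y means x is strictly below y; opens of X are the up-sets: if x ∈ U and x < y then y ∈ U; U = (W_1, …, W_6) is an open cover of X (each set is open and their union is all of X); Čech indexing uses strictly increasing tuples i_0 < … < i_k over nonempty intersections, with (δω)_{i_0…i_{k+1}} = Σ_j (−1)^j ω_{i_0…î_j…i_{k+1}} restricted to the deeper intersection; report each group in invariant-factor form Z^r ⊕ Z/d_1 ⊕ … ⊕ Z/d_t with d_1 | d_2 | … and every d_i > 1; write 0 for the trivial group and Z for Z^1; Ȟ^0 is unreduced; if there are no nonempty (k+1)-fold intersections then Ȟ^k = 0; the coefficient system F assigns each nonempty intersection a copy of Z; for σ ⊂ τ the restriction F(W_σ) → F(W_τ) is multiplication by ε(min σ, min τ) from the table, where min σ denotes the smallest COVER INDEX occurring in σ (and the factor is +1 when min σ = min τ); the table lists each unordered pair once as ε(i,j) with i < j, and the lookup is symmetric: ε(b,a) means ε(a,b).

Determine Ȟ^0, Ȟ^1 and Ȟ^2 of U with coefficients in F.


Ȟ^0(U;F) ≅ Z, Ȟ^1(U;F) ≅ Z and Ȟ^2(U;F) ≅ 0

nonempty overlaps:
  W12={p2,p13} W16={p14} W23={p11} W34={p5} W45={p10} W56={p9}
C dims 6,6; δ0: rk 5, SNF 1^5
degree 0: 6−5−0 = 1 → Ȟ^0 ≅ Z
degree 1: 6−0−5 = 1 → Ȟ^1 ≅ Z
degree 2: 0−0−0 = 0 → Ȟ^2 ≅ 0


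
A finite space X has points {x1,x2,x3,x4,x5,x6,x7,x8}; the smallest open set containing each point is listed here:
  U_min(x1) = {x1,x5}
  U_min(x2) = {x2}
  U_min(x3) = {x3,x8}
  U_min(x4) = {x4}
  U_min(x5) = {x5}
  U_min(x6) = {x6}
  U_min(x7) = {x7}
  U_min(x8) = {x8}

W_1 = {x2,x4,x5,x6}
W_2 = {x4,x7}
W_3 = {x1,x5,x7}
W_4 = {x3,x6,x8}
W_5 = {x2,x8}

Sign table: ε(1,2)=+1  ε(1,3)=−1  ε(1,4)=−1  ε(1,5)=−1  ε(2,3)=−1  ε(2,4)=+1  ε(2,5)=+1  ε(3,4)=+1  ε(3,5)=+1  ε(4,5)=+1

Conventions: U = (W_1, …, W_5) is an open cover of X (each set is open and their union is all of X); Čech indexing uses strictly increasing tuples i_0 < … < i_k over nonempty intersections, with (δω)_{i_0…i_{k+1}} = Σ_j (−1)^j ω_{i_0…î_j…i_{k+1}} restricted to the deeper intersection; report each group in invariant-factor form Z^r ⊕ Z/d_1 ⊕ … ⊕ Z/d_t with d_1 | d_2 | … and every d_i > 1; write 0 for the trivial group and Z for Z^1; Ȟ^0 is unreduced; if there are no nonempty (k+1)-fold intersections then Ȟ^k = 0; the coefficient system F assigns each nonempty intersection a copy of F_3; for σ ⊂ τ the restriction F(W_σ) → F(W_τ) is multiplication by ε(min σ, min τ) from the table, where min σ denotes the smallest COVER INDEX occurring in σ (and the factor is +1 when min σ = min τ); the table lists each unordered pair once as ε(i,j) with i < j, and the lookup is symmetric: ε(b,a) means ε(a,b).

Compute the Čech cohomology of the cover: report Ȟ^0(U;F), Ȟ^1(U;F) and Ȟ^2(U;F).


intersection data:
  W12={x4} W13={x5} W14={x6} W15={x2} W23={x7} W45={x8}
C dims 5,6; δ0: rk_F3 4
Ȟ^0 = (5 − 4) − 0 = 1, so Ȟ^0 ≅ Z/3
Ȟ^1 = (6 − 0) − 4 = 2, so Ȟ^1 ≅ Z/3 ⊕ Z/3
Ȟ^2 = (0 − 0) − 0 = 0, so Ȟ^2 ≅ 0

Ȟ^0(U;F) ≅ Z/3, Ȟ^1(U;F) ≅ Z/3 ⊕ Z/3, Ȟ^2(U;F) ≅ 0


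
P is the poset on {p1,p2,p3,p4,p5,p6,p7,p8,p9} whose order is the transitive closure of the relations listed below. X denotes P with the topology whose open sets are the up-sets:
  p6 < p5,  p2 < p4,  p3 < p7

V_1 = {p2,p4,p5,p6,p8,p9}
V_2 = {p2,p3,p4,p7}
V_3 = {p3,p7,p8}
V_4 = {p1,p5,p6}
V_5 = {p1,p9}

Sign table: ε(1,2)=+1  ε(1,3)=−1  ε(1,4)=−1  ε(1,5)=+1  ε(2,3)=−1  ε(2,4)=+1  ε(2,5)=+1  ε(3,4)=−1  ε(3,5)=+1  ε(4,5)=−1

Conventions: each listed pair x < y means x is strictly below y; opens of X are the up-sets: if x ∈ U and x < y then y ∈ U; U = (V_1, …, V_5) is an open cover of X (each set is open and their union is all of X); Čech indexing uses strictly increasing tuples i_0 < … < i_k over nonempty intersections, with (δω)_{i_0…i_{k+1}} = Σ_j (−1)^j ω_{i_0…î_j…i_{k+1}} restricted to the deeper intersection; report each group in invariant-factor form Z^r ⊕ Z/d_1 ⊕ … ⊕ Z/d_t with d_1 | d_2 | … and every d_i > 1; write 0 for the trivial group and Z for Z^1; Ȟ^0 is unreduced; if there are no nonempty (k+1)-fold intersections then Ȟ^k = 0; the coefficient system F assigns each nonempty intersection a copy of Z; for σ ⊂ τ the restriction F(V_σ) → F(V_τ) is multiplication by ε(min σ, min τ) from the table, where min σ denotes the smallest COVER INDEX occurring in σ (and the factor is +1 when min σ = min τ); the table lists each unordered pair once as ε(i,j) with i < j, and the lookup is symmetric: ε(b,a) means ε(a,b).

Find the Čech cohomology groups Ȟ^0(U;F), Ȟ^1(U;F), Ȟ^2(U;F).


Ȟ^0(U;F) ≅ Z; Ȟ^1(U;F) ≅ Z^2; Ȟ^2(U;F) ≅ 0

nonempty overlaps:
  V12={p2,p4} V13={p8} V14={p5,p6} V15={p9} V23={p3,p7} V45={p1}
C dims 5,6; δ0: rk 4, SNF 1^4
degree 0: 5−4−0 = 1 → Ȟ^0 ≅ Z
degree 1: 6−0−4 = 2 → Ȟ^1 ≅ Z^2
degree 2: 0−0−0 = 0 → Ȟ^2 ≅ 0


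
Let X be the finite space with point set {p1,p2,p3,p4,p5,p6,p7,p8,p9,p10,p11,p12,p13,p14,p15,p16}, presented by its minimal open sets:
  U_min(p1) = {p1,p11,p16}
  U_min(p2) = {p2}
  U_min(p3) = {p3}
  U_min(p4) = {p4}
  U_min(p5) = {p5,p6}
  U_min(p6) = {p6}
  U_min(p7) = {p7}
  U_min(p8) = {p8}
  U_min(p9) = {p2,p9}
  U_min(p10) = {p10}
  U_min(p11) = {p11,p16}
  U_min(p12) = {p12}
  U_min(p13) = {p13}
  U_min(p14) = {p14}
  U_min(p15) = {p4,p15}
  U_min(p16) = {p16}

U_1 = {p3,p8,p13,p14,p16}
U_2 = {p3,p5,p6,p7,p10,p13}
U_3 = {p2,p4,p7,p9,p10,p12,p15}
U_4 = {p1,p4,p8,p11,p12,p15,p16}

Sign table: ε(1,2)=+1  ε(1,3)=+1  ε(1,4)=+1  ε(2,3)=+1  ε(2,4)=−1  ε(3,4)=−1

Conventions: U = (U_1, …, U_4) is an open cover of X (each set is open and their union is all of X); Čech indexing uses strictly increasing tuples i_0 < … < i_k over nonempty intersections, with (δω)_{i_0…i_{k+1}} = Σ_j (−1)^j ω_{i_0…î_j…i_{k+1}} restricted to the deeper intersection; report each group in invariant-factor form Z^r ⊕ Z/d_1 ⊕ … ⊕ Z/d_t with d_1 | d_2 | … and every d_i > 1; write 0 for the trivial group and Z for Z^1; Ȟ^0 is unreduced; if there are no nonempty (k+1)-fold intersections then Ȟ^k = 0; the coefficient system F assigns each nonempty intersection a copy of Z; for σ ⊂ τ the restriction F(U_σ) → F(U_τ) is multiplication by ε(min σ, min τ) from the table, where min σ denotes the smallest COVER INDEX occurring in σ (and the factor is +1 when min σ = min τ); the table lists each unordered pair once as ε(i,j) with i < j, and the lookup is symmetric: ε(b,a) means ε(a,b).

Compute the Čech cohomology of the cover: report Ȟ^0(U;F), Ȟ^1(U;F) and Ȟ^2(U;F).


nonempty overlaps:
  U12={p3,p13} U14={p8,p16} U23={p7,p10} U34={p4,p12,p15}
C dims 4,4; δ0: rk 4, SNF 1^3·2
degree 0: 4−4−0 = 0 → Ȟ^0 ≅ 0
degree 1: 4−0−4 = 0 plus torsion [2] → Ȟ^1 ≅ Z/2
degree 2: 0−0−0 = 0 → Ȟ^2 ≅ 0

Ȟ^0(U;F) ≅ 0,  Ȟ^1(U;F) ≅ Z/2,  Ȟ^2(U;F) ≅ 0


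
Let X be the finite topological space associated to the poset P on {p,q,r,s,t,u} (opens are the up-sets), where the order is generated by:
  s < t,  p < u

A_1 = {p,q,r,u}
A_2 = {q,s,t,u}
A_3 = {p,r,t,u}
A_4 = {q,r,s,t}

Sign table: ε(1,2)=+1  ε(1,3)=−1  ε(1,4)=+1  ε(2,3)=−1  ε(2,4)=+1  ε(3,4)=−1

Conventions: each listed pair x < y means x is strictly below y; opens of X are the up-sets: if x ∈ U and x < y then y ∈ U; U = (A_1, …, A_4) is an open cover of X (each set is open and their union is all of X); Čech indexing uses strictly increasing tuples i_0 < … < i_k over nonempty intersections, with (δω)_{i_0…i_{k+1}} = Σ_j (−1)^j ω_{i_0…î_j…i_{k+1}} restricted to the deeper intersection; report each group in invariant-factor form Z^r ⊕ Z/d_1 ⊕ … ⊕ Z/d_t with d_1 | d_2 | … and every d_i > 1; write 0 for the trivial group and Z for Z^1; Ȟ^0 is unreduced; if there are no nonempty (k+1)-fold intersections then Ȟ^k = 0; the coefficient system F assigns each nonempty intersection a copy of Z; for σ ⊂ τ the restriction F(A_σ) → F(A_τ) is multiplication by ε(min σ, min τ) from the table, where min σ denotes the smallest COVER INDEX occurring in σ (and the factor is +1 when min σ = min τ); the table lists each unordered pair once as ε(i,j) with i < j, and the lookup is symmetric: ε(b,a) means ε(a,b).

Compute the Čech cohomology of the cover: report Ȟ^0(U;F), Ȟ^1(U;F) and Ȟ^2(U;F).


Ȟ^0 = Z, Ȟ^1 = 0 and Ȟ^2 = Z

nonempty intersections:
  A12={q,u} A13={p,r,u} A14={q,r} A23={t,u} A24={q,s,t} A34={r,t}
  A123={u} A124={q} A134={r} A234={t}
C dims 4,6,4; δ0: rk 3, SNF 1^3; δ1: rk 3, SNF 1^3
Ȟ^0: (4−3)−0=1 ⇒ Z
Ȟ^1: (6−3)−3=0 ⇒ 0
Ȟ^2: (4−0)−3=1 ⇒ Z


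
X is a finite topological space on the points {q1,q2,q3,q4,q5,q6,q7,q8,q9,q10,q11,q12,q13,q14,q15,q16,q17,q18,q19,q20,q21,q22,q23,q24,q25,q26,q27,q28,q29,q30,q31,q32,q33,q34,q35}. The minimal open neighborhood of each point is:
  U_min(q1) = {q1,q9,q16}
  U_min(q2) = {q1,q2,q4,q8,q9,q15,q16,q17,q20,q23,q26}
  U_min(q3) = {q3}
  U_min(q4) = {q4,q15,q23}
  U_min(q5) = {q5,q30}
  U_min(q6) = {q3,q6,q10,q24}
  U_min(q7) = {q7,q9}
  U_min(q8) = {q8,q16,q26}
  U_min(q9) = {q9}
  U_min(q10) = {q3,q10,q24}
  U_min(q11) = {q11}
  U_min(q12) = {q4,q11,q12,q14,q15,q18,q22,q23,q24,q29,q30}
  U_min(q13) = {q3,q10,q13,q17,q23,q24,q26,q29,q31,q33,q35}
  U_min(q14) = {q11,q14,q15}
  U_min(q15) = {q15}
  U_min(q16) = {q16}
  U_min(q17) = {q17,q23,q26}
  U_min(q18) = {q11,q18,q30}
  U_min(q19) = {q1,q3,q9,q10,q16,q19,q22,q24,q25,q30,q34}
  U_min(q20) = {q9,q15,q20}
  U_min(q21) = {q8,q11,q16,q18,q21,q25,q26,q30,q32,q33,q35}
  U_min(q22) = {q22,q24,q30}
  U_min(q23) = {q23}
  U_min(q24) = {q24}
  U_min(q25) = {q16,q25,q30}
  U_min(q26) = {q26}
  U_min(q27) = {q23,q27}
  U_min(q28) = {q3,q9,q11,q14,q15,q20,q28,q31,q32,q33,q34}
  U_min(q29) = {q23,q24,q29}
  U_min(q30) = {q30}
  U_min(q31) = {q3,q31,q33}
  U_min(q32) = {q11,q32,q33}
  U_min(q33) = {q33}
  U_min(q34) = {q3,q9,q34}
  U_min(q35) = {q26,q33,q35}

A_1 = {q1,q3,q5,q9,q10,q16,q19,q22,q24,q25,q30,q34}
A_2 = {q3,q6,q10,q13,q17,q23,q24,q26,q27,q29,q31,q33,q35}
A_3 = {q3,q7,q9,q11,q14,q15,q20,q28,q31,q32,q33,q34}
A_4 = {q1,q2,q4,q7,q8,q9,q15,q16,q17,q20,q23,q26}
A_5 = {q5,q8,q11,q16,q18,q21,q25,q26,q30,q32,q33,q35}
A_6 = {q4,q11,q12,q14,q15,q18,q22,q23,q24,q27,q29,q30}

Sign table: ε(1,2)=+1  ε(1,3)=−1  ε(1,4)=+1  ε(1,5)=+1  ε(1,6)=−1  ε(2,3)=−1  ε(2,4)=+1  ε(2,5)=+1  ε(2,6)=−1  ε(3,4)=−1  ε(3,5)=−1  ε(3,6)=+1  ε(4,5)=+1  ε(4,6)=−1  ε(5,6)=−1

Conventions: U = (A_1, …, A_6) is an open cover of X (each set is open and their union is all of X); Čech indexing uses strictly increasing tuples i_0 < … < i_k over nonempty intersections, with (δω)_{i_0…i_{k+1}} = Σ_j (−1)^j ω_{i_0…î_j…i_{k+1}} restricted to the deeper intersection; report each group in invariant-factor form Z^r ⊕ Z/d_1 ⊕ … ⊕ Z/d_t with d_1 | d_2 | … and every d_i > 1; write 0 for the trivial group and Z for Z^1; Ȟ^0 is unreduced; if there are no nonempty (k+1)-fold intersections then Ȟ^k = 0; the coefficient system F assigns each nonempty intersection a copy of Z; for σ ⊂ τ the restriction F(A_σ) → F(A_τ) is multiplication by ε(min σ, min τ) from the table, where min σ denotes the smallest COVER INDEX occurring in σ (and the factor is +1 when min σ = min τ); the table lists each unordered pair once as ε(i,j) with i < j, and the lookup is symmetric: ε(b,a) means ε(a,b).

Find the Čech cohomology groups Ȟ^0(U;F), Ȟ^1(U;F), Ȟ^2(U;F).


cover nerve:
  A12={q3,q10,q24} A13={q3,q9,q34} A14={q1,q9,q16} A15={q5,q16,q25,q30} A16={q22,q24,q30} A23={q3,q31,q33} A24={q17,q23,q26} A25={q26,q33,q35} A26={q23,q24,q27,q29} A34={q7,q9,q15,q20} A35={q11,q32,q33} A36={q11,q14,q15} A45={q8,q16,q26} A46={q4,q15,q23} A56={q11,q18,q30}
  A123={q3} A126={q24} A134={q9} A145={q16} A156={q30} A235={q33} A245={q26} A246={q23} A346={q15} A356={q11}
C dims 6,15,10; δ0: rk 5, SNF 1^5; δ1: rk 10, SNF 1^9·2
Ȟ^0: (6−5)−0=1 ⇒ Z
Ȟ^1: (15−10)−5=0 ⇒ 0
Ȟ^2: (10−0)−10=0 plus torsion [2] ⇒ Z/2

Ȟ^0(U;F) ≅ Z, Ȟ^1(U;F) ≅ 0, Ȟ^2(U;F) ≅ Z/2


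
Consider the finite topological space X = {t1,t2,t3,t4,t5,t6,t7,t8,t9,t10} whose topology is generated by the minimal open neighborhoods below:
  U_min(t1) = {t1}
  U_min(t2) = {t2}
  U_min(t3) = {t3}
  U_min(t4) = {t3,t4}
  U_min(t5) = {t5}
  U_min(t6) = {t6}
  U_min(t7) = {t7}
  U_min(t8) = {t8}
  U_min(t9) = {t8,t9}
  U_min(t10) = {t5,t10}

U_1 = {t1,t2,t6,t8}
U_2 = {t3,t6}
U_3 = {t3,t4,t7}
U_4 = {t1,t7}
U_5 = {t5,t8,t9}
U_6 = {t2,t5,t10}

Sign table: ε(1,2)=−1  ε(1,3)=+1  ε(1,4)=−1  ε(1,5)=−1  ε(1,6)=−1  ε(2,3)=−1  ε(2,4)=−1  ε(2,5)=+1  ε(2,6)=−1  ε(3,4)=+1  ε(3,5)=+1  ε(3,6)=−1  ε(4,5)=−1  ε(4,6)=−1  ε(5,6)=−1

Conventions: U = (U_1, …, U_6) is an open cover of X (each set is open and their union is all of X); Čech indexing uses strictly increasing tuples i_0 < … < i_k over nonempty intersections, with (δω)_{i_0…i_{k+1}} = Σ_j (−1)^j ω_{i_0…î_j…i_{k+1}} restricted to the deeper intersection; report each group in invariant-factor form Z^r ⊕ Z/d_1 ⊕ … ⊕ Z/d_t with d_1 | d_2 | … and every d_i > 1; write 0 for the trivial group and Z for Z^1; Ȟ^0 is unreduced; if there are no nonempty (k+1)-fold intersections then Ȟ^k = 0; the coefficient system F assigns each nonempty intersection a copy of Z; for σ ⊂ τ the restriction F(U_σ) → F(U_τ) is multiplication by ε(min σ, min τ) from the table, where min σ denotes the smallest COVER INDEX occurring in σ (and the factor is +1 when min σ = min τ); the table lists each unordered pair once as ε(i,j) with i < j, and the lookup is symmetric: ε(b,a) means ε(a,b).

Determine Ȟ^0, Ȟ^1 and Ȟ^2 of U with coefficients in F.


nonempty intersections:
  U12={t6} U14={t1} U15={t8} U16={t2} U23={t3} U34={t7} U56={t5}
C dims 6,7; δ0: rk 6, SNF 1^5·2
Ȟ^0: (6−6)−0=0 ⇒ 0
Ȟ^1: (7−0)−6=1 plus torsion [2] ⇒ Z ⊕ Z/2
Ȟ^2: (0−0)−0=0 ⇒ 0

Ȟ^0(U;F) ≅ 0,  Ȟ^1(U;F) ≅ Z ⊕ Z/2,  Ȟ^2(U;F) ≅ 0


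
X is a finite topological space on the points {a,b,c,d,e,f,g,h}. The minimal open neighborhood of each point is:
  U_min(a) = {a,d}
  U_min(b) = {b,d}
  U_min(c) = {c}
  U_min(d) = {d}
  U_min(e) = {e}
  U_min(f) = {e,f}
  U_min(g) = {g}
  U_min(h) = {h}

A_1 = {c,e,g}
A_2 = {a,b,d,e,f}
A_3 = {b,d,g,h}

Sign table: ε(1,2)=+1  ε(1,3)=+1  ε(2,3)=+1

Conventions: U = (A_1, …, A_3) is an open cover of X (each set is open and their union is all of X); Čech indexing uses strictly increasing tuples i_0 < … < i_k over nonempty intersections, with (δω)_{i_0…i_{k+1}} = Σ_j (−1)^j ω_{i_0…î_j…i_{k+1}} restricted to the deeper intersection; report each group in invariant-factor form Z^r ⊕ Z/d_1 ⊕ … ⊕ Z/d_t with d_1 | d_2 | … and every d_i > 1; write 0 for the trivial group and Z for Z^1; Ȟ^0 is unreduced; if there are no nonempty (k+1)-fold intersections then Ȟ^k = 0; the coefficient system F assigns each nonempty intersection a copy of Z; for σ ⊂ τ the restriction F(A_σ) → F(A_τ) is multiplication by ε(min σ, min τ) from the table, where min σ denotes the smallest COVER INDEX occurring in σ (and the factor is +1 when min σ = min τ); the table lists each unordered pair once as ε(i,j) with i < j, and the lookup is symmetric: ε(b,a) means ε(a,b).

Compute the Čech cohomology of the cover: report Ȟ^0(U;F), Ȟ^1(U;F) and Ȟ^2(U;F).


nonempty intersections:
  A12={e} A13={g} A23={b,d}
C dims 3,3; δ0: rk 2, SNF 1^2
Ȟ^0: (3−2)−0=1 ⇒ Z
Ȟ^1: (3−0)−2=1 ⇒ Z
Ȟ^2: (0−0)−0=0 ⇒ 0

Ȟ^0(U;F) ≅ Z, Ȟ^1(U;F) ≅ Z, Ȟ^2(U;F) ≅ 0


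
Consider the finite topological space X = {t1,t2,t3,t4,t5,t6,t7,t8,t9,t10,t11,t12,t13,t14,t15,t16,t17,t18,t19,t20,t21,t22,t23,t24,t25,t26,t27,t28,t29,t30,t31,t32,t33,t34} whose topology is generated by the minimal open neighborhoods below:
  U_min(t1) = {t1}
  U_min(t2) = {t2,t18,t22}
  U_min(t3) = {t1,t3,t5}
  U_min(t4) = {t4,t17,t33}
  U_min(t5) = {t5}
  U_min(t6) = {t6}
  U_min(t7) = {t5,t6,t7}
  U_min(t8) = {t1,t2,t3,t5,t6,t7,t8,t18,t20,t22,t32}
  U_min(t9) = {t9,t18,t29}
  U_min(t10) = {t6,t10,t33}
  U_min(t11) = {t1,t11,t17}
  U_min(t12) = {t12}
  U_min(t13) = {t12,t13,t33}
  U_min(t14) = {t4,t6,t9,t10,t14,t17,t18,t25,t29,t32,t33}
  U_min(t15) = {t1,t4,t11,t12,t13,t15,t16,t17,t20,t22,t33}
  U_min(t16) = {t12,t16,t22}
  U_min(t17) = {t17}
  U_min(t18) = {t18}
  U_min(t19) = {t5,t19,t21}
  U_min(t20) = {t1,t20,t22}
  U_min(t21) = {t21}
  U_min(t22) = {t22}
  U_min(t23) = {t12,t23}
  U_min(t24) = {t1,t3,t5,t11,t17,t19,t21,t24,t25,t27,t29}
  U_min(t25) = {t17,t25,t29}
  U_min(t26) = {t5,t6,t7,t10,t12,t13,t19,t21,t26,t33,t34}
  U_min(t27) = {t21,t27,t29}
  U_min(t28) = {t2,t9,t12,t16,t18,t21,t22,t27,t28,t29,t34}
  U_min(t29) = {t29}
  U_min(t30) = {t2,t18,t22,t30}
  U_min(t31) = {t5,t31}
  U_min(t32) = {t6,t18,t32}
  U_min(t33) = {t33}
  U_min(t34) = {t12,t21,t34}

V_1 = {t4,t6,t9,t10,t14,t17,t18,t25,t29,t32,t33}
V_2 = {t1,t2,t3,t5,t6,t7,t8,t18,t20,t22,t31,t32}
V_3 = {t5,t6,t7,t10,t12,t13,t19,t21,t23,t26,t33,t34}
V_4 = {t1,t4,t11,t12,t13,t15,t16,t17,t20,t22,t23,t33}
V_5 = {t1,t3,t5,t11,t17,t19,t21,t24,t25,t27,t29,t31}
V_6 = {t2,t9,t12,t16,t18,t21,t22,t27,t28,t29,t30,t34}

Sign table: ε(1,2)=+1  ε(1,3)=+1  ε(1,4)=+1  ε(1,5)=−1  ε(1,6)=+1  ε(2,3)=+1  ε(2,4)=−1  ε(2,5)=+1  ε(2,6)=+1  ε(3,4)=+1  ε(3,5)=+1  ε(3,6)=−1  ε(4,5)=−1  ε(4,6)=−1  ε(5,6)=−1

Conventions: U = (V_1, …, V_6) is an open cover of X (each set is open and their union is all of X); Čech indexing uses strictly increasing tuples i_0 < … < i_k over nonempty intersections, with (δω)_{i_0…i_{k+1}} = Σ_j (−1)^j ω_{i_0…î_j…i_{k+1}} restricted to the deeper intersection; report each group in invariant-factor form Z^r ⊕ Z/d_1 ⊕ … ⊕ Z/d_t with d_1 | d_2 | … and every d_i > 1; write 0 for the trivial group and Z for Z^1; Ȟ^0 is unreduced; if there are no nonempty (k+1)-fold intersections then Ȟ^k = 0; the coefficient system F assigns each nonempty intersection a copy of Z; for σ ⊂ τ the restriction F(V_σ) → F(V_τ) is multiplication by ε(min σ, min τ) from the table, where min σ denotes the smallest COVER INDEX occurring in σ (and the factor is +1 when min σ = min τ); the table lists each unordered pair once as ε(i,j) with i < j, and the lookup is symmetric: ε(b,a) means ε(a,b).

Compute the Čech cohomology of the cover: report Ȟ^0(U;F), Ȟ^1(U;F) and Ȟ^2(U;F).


nonempty overlaps:
  V12={t6,t18,t32} V13={t6,t10,t33} V14={t4,t17,t33} V15={t17,t25,t29} V16={t9,t18,t29} V23={t5,t6,t7} V24={t1,t20,t22} V25={t1,t3,t5,t31} V26={t2,t18,t22} V34={t12,t13,t23,t33} V35={t5,t19,t21} V36={t12,t21,t34} V45={t1,t11,t17} V46={t12,t16,t22} V56={t21,t27,t29}
  V123={t6} V126={t18} V134={t33} V145={t17} V156={t29} V235={t5} V245={t1} V246={t22} V346={t12} V356={t21}
C dims 6,15,10; δ0: rk 6, SNF 1^5·2; δ1: rk 9, SNF 1^9
degree 0: 6−6−0 = 0 → Ȟ^0 ≅ 0
degree 1: 15−9−6 = 0 plus torsion [2] → Ȟ^1 ≅ Z/2
degree 2: 10−0−9 = 1 → Ȟ^2 ≅ Z

Ȟ^0 ≅ 0; Ȟ^1 ≅ Z/2; Ȟ^2 ≅ Z


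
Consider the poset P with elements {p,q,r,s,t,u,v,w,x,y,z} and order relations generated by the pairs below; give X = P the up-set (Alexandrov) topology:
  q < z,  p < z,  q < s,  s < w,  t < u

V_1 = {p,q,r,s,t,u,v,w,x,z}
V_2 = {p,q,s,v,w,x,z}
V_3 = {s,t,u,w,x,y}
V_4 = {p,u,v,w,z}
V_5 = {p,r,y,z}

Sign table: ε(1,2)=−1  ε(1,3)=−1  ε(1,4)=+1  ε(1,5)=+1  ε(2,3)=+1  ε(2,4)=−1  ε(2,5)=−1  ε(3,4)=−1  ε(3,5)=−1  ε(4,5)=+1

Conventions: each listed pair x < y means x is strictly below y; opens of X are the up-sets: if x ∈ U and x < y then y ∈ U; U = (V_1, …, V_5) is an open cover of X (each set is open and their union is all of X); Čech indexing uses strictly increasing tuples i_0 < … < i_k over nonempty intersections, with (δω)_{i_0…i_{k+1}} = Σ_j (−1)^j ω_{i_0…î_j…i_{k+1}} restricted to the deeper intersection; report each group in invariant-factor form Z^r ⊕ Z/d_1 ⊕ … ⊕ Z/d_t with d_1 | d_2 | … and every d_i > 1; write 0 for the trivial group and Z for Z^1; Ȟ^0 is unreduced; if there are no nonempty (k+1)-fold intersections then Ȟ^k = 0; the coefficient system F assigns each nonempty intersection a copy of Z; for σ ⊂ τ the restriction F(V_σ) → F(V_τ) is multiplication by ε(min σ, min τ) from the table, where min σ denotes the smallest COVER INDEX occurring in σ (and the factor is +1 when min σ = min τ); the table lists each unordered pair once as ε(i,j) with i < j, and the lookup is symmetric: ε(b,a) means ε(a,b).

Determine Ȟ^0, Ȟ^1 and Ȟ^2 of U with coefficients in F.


Ȟ^0 = Z,  Ȟ^1 = Z,  Ȟ^2 = 0

nerve simplices:
  V12={p,q,s,v,w,x,z} V13={s,t,u,w,x} V14={p,u,v,w,z} V15={p,r,z} V23={s,w,x} V24={p,v,w,z} V25={p,z} V34={u,w} V35={y} V45={p,z}
  V123={s,w,x} V124={p,v,w,z} V125={p,z} V134={u,w} V145={p,z} V234={w} V245={p,z}
  V1234={w} V1245={p,z}
C dims 5,10,7,2; δ0: rk 4, SNF 1^4; δ1: rk 5, SNF 1^5; δ2: rk 2, SNF 1^2
degree 0: 5−4−0 = 1 → Ȟ^0 ≅ Z
degree 1: 10−5−4 = 1 → Ȟ^1 ≅ Z
degree 2: 7−2−5 = 0 → Ȟ^2 ≅ 0


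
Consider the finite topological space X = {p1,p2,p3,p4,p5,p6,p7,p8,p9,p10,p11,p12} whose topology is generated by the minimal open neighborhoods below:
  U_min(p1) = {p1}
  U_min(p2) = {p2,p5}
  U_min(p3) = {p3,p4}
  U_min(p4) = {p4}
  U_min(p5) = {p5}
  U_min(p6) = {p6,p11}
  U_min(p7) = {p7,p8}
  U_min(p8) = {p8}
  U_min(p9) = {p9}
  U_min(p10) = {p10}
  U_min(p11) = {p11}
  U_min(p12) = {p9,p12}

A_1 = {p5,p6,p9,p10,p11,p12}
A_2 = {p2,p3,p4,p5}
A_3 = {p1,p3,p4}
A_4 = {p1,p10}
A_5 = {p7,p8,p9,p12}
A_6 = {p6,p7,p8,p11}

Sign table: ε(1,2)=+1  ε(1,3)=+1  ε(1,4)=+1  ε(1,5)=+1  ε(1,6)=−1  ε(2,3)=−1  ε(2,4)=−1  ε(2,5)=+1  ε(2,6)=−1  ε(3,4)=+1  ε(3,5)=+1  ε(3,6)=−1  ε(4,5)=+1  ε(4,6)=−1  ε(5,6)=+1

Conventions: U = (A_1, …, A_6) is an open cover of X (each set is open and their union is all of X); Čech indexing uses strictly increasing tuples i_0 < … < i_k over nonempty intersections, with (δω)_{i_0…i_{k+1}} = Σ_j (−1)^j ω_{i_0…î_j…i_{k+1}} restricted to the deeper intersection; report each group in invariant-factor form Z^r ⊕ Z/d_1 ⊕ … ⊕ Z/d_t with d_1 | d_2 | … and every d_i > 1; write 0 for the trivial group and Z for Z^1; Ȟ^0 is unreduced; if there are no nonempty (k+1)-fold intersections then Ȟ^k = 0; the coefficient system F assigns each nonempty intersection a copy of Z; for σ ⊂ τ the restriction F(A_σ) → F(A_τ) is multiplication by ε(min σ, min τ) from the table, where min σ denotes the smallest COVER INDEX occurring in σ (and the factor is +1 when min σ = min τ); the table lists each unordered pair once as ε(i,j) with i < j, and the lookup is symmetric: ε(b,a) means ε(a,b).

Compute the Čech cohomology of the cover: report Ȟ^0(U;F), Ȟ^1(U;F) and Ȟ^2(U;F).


Ȟ^0 ≅ 0, Ȟ^1 ≅ Z ⊕ Z/2, Ȟ^2 ≅ 0

intersection data:
  A12={p5} A14={p10} A15={p9,p12} A16={p6,p11} A23={p3,p4} A34={p1} A56={p7,p8}
C dims 6,7; δ0: rk 6, SNF 1^5·2
Ȟ^0 = (6 − 6) − 0 = 0, so Ȟ^0 ≅ 0
Ȟ^1 = (7 − 0) − 6 = 1 plus torsion [2], so Ȟ^1 ≅ Z ⊕ Z/2
Ȟ^2 = (0 − 0) − 0 = 0, so Ȟ^2 ≅ 0


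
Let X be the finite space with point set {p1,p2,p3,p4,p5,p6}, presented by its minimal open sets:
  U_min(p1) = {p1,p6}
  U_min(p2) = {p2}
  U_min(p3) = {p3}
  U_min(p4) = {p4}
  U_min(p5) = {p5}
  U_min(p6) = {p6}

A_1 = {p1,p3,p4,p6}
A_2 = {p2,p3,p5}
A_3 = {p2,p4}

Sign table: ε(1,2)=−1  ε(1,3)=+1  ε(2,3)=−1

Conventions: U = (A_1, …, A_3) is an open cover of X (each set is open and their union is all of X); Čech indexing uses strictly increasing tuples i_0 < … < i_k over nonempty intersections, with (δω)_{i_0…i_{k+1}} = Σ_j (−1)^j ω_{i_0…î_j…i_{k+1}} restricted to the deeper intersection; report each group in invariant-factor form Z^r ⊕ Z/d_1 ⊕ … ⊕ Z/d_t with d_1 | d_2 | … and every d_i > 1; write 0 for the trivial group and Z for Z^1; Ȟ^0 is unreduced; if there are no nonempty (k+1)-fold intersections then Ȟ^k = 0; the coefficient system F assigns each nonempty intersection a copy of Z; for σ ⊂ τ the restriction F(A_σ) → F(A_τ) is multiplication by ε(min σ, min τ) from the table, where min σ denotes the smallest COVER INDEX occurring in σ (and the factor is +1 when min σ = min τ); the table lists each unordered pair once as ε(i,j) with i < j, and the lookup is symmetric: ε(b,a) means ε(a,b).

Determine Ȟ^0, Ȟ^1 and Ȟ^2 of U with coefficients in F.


cover nerve:
  A12={p3} A13={p4} A23={p2}
C dims 3,3; δ0: rk 2, SNF 1^2
Ȟ^0: (3−2)−0=1 ⇒ Z
Ȟ^1: (3−0)−2=1 ⇒ Z
Ȟ^2: (0−0)−0=0 ⇒ 0

Ȟ^0(U;F) ≅ Z,  Ȟ^1(U;F) ≅ Z,  Ȟ^2(U;F) ≅ 0


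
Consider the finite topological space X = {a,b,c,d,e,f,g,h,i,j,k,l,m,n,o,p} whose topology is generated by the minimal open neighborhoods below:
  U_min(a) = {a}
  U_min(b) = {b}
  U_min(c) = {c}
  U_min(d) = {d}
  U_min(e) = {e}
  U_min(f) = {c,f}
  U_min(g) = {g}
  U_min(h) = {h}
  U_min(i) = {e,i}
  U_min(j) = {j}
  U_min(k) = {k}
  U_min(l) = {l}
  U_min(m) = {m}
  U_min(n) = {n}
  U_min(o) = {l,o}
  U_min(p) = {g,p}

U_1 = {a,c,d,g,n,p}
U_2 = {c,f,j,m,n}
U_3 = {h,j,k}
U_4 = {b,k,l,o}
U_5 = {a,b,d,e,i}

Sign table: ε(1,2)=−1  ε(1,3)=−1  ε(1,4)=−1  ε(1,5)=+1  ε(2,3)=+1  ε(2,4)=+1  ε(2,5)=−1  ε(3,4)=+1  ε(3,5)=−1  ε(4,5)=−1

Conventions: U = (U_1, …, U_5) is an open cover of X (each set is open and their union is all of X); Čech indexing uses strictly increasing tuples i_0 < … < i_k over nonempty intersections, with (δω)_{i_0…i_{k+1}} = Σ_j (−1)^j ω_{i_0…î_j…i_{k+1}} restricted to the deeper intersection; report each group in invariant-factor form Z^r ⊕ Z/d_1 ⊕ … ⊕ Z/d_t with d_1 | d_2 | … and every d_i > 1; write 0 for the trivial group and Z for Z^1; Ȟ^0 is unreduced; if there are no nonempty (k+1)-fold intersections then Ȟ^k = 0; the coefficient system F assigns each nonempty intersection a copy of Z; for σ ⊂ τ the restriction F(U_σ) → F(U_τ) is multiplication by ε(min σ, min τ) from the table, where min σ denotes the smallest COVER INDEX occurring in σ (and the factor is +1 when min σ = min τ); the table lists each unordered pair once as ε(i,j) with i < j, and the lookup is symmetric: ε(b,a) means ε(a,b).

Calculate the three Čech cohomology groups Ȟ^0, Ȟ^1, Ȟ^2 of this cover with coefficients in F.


nerve of the cover:
  U12={c,n} U15={a,d} U23={j} U34={k} U45={b}
C dims 5,5; δ0: rk 4, SNF 1^4
Ȟ^0 = (5 − 4) − 0 = 1, so Ȟ^0 ≅ Z
Ȟ^1 = (5 − 0) − 4 = 1, so Ȟ^1 ≅ Z
Ȟ^2 = (0 − 0) − 0 = 0, so Ȟ^2 ≅ 0

Ȟ^0(U;F) ≅ Z,  Ȟ^1(U;F) ≅ Z,  Ȟ^2(U;F) ≅ 0


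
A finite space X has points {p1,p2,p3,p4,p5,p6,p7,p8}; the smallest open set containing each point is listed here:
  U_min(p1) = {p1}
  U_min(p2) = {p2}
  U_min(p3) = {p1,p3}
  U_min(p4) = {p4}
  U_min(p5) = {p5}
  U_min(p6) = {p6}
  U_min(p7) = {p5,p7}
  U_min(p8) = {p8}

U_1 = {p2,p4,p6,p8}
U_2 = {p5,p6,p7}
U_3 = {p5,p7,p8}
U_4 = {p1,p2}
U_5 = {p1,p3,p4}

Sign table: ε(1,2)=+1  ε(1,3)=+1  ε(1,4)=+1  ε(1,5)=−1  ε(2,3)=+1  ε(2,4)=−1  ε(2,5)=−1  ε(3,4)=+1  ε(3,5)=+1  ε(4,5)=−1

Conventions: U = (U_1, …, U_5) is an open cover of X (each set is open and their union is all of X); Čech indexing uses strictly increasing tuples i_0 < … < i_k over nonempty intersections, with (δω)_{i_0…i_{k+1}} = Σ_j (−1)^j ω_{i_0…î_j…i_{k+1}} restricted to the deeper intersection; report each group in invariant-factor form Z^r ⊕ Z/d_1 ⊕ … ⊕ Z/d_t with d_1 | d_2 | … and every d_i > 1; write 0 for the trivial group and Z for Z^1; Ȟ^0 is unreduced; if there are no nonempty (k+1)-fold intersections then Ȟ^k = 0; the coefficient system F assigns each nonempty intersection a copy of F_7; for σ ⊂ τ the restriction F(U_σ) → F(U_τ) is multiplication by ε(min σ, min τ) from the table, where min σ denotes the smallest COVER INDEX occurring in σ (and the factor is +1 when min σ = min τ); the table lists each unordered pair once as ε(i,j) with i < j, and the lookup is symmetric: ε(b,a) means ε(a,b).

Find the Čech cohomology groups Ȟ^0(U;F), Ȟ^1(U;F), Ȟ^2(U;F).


nonempty overlaps:
  U12={p6} U13={p8} U14={p2} U15={p4} U23={p5,p7} U45={p1}
C dims 5,6; δ0: rk_F7 4
degree 0: 5−4−0 = 1 → Ȟ^0 ≅ Z/7
degree 1: 6−0−4 = 2 → Ȟ^1 ≅ Z/7 ⊕ Z/7
degree 2: 0−0−0 = 0 → Ȟ^2 ≅ 0

Ȟ^0 ≅ Z/7; Ȟ^1 ≅ Z/7 ⊕ Z/7; Ȟ^2 ≅ 0


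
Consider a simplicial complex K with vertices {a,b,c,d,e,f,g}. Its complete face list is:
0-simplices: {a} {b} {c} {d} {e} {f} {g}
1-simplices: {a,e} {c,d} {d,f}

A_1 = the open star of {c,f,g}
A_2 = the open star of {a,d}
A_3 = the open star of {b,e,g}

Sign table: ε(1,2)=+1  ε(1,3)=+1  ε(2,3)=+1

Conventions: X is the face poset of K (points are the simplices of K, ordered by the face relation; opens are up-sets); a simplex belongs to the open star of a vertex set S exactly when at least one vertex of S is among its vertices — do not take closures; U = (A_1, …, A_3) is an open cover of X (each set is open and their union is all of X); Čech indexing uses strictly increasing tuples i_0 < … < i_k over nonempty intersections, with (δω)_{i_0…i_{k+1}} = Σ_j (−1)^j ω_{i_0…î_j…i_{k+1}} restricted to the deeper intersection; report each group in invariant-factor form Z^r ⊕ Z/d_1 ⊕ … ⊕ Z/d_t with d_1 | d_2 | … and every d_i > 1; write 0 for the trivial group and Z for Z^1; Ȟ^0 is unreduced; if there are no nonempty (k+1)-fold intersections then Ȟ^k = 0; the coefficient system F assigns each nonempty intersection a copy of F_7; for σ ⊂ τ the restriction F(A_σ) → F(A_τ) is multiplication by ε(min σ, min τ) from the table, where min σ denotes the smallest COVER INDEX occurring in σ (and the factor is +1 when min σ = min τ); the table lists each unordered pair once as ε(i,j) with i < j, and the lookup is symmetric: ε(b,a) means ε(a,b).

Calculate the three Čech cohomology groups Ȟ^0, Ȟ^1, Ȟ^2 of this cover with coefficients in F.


nonempty overlaps:
  A1={{c},{f},{g},{c,d},{d,f}} A2={{a},{d},{a,e},{c,d},{d,f}} A3={{b},{e},{g},{a,e}}
  A12={{c,d},{d,f}} A13={{g}} A23={{a,e}}
C dims 3,3; δ0: rk_F7 2
degree 0: 3−2−0 = 1 → Ȟ^0 ≅ Z/7
degree 1: 3−0−2 = 1 → Ȟ^1 ≅ Z/7
degree 2: 0−0−0 = 0 → Ȟ^2 ≅ 0

Ȟ^0(U;F) ≅ Z/7; Ȟ^1(U;F) ≅ Z/7; Ȟ^2(U;F) ≅ 0


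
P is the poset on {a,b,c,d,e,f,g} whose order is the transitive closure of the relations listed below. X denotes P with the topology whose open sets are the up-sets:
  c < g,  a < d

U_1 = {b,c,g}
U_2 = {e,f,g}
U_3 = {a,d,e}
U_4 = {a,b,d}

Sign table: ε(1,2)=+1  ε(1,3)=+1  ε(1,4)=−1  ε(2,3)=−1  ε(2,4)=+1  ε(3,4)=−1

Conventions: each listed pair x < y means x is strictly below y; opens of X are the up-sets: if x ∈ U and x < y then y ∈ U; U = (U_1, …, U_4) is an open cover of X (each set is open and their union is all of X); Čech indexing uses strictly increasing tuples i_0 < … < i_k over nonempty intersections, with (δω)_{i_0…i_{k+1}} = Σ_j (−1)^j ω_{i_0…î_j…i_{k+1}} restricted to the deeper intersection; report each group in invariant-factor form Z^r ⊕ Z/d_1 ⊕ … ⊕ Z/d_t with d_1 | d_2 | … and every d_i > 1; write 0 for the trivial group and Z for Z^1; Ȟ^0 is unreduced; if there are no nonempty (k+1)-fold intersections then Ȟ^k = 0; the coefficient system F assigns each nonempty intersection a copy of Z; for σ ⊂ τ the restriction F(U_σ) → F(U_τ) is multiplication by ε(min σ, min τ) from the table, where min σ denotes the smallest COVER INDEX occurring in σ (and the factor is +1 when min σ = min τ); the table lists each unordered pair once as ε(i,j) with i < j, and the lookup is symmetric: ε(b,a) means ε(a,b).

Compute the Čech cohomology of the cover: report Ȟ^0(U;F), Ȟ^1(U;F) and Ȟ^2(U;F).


Ȟ^0 = 0; Ȟ^1 = Z/2; Ȟ^2 = 0

nerve of the cover:
  U12={g} U14={b} U23={e} U34={a,d}
C dims 4,4; δ0: rk 4, SNF 1^3·2
Ȟ^0 = (4 − 4) − 0 = 0, so Ȟ^0 ≅ 0
Ȟ^1 = (4 − 0) − 4 = 0 plus torsion [2], so Ȟ^1 ≅ Z/2
Ȟ^2 = (0 − 0) − 0 = 0, so Ȟ^2 ≅ 0


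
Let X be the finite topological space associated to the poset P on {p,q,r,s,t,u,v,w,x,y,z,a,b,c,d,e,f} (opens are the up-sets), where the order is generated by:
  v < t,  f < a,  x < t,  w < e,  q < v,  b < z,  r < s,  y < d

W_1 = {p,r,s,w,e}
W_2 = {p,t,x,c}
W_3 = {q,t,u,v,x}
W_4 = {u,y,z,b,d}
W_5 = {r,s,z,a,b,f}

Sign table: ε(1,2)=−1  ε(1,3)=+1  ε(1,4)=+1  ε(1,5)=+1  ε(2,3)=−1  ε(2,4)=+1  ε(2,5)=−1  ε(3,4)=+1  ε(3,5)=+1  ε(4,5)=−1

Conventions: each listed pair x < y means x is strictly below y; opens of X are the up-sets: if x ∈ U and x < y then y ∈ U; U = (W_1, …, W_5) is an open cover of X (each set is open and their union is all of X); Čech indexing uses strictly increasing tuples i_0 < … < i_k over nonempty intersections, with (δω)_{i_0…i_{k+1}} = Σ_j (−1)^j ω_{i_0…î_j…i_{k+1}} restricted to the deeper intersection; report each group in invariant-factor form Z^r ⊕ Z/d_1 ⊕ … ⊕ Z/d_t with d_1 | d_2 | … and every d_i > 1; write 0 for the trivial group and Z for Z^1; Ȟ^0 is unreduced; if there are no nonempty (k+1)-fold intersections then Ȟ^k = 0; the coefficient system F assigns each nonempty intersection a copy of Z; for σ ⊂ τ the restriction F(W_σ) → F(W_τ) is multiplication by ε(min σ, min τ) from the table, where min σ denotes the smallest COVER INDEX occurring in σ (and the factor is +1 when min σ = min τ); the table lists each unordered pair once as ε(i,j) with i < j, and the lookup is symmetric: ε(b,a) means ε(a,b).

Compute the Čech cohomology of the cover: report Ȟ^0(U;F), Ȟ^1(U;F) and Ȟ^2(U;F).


intersection data:
  W12={p} W15={r,s} W23={t,x} W34={u} W45={z,b}
C dims 5,5; δ0: rk 5, SNF 1^4·2
Ȟ^0 = (5 − 5) − 0 = 0, so Ȟ^0 ≅ 0
Ȟ^1 = (5 − 0) − 5 = 0 plus torsion [2], so Ȟ^1 ≅ Z/2
Ȟ^2 = (0 − 0) − 0 = 0, so Ȟ^2 ≅ 0

Ȟ^0 = 0, Ȟ^1 = Z/2, Ȟ^2 = 0
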